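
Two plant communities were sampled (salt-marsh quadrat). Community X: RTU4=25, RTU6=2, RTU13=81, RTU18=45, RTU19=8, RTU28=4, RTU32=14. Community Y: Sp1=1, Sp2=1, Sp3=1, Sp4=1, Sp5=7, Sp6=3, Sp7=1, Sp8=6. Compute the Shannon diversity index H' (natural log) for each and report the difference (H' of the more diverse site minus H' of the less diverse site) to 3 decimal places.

0.273

Community X: N=179, proportions 0.13966, 0.01117, 0.45251, 0.2514, 0.04469, 0.02235, 0.07821, giving H' = 1.45422 (working shown to 5 dp, full precision carried).
Community Y: N=21, proportions 0.04762, 0.04762, 0.04762, 0.04762, 0.33333, 0.14286, 0.04762, 0.28571, giving H' = 1.72701.
Difference = |1.45422 − 1.72701| = 0.27279, i.e. 0.273 to 3 decimal places.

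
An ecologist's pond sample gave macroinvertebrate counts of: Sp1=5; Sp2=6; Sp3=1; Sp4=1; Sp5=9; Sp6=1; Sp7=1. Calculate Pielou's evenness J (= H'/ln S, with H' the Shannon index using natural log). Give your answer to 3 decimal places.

Total N = 5+6+1+1+9+1+1 = 24, so the proportions are 0.20833, 0.25, 0.04167, 0.04167, 0.375, 0.04167, 0.04167 (working shown to 5 dp, full precision carried).
H' = −Σ pᵢ ln pᵢ = −((-0.32679) + (-0.34657) + (-0.13242) + (-0.13242) + (-0.36781) + (-0.13242) + (-0.13242)) = 1.57086.
With S = 7 species, ln S = 1.94591, so J = 1.57086/1.94591 = 0.80726, i.e. 0.807 to 3 decimal places.

0.807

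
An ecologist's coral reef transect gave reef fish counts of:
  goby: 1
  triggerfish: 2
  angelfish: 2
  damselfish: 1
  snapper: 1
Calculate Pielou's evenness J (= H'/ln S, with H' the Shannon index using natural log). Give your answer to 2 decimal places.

0.96

Total N = 1+2+2+1+1 = 7, so the proportions are 0.1429, 0.2857, 0.2857, 0.1429, 0.1429 (working shown to 4 dp, full precision carried).
H' = −Σ pᵢ ln pᵢ = −((-0.2780) + (-0.3579) + (-0.3579) + (-0.2780) + (-0.2780)) = 1.5498.
With S = 5 species, ln S = 1.6094, so J = 1.5498/1.6094 = 0.9630, i.e. 0.96 to 2 decimal places.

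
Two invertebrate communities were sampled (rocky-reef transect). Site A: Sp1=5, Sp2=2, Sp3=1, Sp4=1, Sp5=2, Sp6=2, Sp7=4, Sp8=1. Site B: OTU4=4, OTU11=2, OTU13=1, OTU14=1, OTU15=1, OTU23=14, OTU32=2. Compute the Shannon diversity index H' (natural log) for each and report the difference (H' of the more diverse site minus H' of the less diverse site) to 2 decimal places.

0.50

Site A: N=18, proportions 0.2778, 0.1111, 0.0556, 0.0556, 0.1111, 0.1111, 0.2222, 0.0556, giving H' = 1.9042 (working shown to 4 dp, full precision carried).
Site B: N=25, proportions 0.16, 0.08, 0.04, 0.04, 0.04, 0.56, 0.08, giving H' = 1.4083.
Difference = |1.9042 − 1.4083| = 0.4959, i.e. 0.50 to 2 decimal places.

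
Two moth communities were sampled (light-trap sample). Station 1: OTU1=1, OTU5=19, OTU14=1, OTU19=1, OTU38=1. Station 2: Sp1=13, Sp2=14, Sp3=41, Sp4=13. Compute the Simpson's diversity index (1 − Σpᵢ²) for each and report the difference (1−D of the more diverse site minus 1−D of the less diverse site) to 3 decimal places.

Station 1: N=23, proportions 0.04348, 0.82609, 0.04348, 0.04348, 0.04348, giving 1−D = 0.31002 (working shown to 5 dp, full precision carried).
Station 2: N=81, proportions 0.16049, 0.17284, 0.50617, 0.16049, giving 1−D = 0.66240.
Difference = |0.31002 − 0.66240| = 0.35238, i.e. 0.352 to 3 decimal places.

0.352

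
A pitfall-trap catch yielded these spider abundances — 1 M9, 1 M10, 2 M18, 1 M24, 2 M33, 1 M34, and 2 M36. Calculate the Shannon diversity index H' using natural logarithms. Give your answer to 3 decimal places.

1.887

Total N = 1+1+2+1+2+1+2 = 10, so the proportions are 0.1, 0.1, 0.2, 0.1, 0.2, 0.1, 0.2 (working shown to 5 dp, full precision carried).
Each pᵢ ln pᵢ term: 0.1×(-2.30259)=-0.23026, 0.1×(-2.30259)=-0.23026, 0.2×(-1.60944)=-0.32189, 0.1×(-2.30259)=-0.23026, 0.2×(-1.60944)=-0.32189, 0.1×(-2.30259)=-0.23026, 0.2×(-1.60944)=-0.32189.
Sum = -1.88670, so H' = 1.887.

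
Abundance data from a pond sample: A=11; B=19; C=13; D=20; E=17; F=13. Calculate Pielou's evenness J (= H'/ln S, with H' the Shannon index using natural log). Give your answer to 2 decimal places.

0.99

Total N = 11+19+13+20+17+13 = 93, so the proportions are 0.1183, 0.2043, 0.1398, 0.2151, 0.1828, 0.1398 (working shown to 4 dp, full precision carried).
H' = −Σ pᵢ ln pᵢ = −((-0.2525) + (-0.3245) + (-0.2750) + (-0.3305) + (-0.3106) + (-0.2750)) = 1.7682.
With S = 6 species, ln S = 1.7918, so J = 1.7682/1.7918 = 0.9869, i.e. 0.99 to 2 decimal places.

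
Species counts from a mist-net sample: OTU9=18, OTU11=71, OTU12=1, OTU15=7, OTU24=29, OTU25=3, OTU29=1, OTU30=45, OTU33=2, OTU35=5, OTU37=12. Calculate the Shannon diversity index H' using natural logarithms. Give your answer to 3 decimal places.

1.764

Total N = 18+71+1+7+29+3+1+45+2+5+12 = 194, so the proportions are 0.09278, 0.36598, 0.00515, 0.03608, 0.14948, 0.01546, 0.00515, 0.23196, 0.01031, 0.02577, 0.06186 (working shown to 5 dp, full precision carried).
Each pᵢ ln pᵢ term: 0.09278×(-2.37749)=-0.22059, 0.36598×(-1.00518)=-0.36787, 0.00515×(-5.26786)=-0.02715, 0.03608×(-3.32195)=-0.11986, 0.14948×(-1.90056)=-0.28410, 0.01546×(-4.16925)=-0.06447, 0.00515×(-5.26786)=-0.02715, 0.23196×(-1.46120)=-0.33894, 0.01031×(-4.57471)=-0.04716, 0.02577×(-3.65842)=-0.09429, 0.06186×(-2.78295)=-0.17214.
Sum = -1.76375, so H' = 1.764.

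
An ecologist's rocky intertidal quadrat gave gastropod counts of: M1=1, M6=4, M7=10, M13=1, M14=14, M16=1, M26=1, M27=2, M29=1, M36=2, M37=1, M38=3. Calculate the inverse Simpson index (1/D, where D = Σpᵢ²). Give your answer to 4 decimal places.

5.0179

Total N = 1+4+10+1+14+1+1+2+1+2+1+3 = 41, so the proportions are 0.02439024, 0.09756098, 0.24390244, 0.02439024, 0.34146341, 0.02439024, 0.02439024, 0.04878049, 0.02439024, 0.04878049, 0.02439024, 0.07317073 (working shown to 8 dp, full precision carried).
D = 0.02439024² + 0.09756098² + 0.24390244² + 0.02439024² + 0.34146341² + 0.02439024² + 0.02439024² + 0.04878049² + 0.02439024² + 0.04878049² + 0.02439024² + 0.07317073² = 0.00059488 + 0.00951814 + 0.05948840 + 0.00059488 + 0.11659726 + 0.00059488 + 0.00059488 + 0.00237954 + 0.00059488 + 0.00237954 + 0.00059488 + 0.00535396 = 0.19928614.
So 1/D = 5.017910, i.e. 5.0179 to 4 decimal places.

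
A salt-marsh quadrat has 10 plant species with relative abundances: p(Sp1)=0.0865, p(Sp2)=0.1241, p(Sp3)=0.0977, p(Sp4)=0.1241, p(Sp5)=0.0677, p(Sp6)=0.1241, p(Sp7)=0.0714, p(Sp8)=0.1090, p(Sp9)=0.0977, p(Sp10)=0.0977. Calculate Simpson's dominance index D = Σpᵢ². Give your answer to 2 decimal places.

D = 0.0865² + 0.1241² + 0.0977² + 0.1241² + 0.0677² + 0.1241² + 0.0714² + 0.109² + 0.0977² + 0.0977² = 0.0075 + 0.0154 + 0.0095 + 0.0154 + 0.0046 + 0.0154 + 0.0051 + 0.0119 + 0.0095 + 0.0095 = 0.1039 (working shown to 4 dp, full precision carried).
To 2 decimal places, D = 0.10.

0.10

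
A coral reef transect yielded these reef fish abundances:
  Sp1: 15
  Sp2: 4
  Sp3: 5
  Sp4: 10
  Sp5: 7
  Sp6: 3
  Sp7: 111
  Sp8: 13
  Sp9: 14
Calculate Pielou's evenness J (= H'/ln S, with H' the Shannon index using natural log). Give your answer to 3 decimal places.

Total N = 15+4+5+10+7+3+111+13+14 = 182, so the proportions are 0.08242, 0.02198, 0.02747, 0.05495, 0.03846, 0.01648, 0.60989, 0.07143, 0.07692 (working shown to 5 dp, full precision carried).
H' = −Σ pᵢ ln pᵢ = −((-0.20571) + (-0.08391) + (-0.09875) + (-0.15942) + (-0.12531) + (-0.06767) + (-0.30158) + (-0.18850) + (-0.19730)) = 1.42815.
With S = 9 species, ln S = 2.19722, so J = 1.42815/2.19722 = 0.64998, i.e. 0.650 to 3 decimal places.

0.650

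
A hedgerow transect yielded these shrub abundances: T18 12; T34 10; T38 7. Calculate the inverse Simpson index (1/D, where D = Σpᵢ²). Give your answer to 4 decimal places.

Total N = 12+10+7 = 29, so the proportions are 0.4137931, 0.3448276, 0.2413793 (working shown to 7 dp, full precision carried).
D = 0.4137931² + 0.3448276² + 0.2413793² = 0.1712247 + 0.1189061 + 0.0582640 = 0.3483948.
So 1/D = 2.870307, i.e. 2.8703 to 4 decimal places.

2.8703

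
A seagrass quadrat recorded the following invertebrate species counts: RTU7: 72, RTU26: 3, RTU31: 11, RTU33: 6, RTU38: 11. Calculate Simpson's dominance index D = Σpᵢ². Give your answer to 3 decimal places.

Total N = 72+3+11+6+11 = 103, so the proportions are 0.69903, 0.02913, 0.1068, 0.05825, 0.1068 (working shown to 5 dp, full precision carried).
D = 0.69903² + 0.02913² + 0.1068² + 0.05825² + 0.1068² = 0.48864 + 0.00085 + 0.01141 + 0.00339 + 0.01141 = 0.51569.
To 3 decimal places, D = 0.516.

0.516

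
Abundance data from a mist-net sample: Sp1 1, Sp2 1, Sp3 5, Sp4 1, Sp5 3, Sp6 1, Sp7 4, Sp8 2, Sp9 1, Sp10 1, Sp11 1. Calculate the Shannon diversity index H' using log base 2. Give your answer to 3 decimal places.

Total N = 1+1+5+1+3+1+4+2+1+1+1 = 21, so the proportions are 0.04762, 0.04762, 0.2381, 0.04762, 0.14286, 0.04762, 0.19048, 0.09524, 0.04762, 0.04762, 0.04762 (working shown to 5 dp, full precision carried).
Each pᵢ log₂ pᵢ term: 0.04762×(-4.39232)=-0.20916, 0.04762×(-4.39232)=-0.20916, 0.2381×(-2.07039)=-0.49295, 0.04762×(-4.39232)=-0.20916, 0.14286×(-2.80735)=-0.40105, 0.04762×(-4.39232)=-0.20916, 0.19048×(-2.39232)=-0.45568, 0.09524×(-3.39232)=-0.32308, 0.04762×(-4.39232)=-0.20916, 0.04762×(-4.39232)=-0.20916, 0.04762×(-4.39232)=-0.20916.
Sum = -3.13686, so H' = 3.137.

3.137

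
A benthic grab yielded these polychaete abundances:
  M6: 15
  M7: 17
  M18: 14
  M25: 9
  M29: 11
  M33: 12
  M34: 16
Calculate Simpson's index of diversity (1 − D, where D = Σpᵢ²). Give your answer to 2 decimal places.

0.85

Total N = 15+17+14+9+11+12+16 = 94, so the proportions are 0.1596, 0.1809, 0.1489, 0.0957, 0.117, 0.1277, 0.1702 (working shown to 4 dp, full precision carried).
D = 0.1596² + 0.1809² + 0.1489² + 0.0957² + 0.117² + 0.1277² + 0.1702² = 0.0255 + 0.0327 + 0.0222 + 0.0092 + 0.0137 + 0.0163 + 0.0290 = 0.1485.
So 1 − D = 0.8515, i.e. 0.85 to 2 decimal places.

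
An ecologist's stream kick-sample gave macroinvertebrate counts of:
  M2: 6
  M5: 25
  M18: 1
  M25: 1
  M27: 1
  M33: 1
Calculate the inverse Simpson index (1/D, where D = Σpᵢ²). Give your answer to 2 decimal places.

1.84

Total N = 6+25+1+1+1+1 = 35, so the proportions are 0.17143, 0.71429, 0.02857, 0.02857, 0.02857, 0.02857 (working shown to 5 dp, full precision carried).
D = 0.17143² + 0.71429² + 0.02857² + 0.02857² + 0.02857² + 0.02857² = 0.02939 + 0.51020 + 0.00082 + 0.00082 + 0.00082 + 0.00082 = 0.54286.
So 1/D = 1.8421, i.e. 1.84 to 2 decimal places.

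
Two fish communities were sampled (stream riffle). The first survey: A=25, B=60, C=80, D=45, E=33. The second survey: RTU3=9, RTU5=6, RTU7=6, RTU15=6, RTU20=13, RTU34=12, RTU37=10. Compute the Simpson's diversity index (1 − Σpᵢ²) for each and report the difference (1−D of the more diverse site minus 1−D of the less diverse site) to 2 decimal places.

The first survey: N=243, proportions 0.1029, 0.2469, 0.3292, 0.1852, 0.1358, giving 1−D = 0.7673 (working shown to 4 dp, full precision carried).
The second survey: N=62, proportions 0.1452, 0.0968, 0.0968, 0.0968, 0.2097, 0.1935, 0.1613, giving 1−D = 0.8434.
Difference = |0.7673 − 0.8434| = 0.0761, i.e. 0.08 to 2 decimal places.

0.08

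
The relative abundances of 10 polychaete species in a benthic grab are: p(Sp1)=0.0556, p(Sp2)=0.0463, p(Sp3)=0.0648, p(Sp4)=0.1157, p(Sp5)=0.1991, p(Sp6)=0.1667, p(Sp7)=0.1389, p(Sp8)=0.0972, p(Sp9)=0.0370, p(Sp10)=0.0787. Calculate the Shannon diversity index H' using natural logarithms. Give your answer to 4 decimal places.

2.1726

Each pᵢ ln pᵢ term (working shown to 6 dp, full precision carried): 0.0556×(-2.889572)=-0.160660, 0.0463×(-3.072613)=-0.142262, 0.0648×(-2.736450)=-0.177322, 0.1157×(-2.156755)=-0.249537, 0.1991×(-1.613948)=-0.321337, 0.1667×(-1.791559)=-0.298653, 0.1389×(-1.974001)=-0.274189, 0.0972×(-2.330985)=-0.226572, 0.037×(-3.296837)=-0.121983, 0.0787×(-2.542112)=-0.200064.
Sum = -2.172578, so H' = 2.1726.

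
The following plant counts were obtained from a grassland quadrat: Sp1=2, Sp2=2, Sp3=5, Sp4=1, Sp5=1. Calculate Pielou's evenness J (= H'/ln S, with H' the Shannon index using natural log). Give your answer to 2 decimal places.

0.88

Total N = 2+2+5+1+1 = 11, so the proportions are 0.1818, 0.1818, 0.4545, 0.0909, 0.0909 (working shown to 4 dp, full precision carried).
H' = −Σ pᵢ ln pᵢ = −((-0.3100) + (-0.3100) + (-0.3584) + (-0.2180) + (-0.2180)) = 1.4143.
With S = 5 species, ln S = 1.6094, so J = 1.4143/1.6094 = 0.8787, i.e. 0.88 to 2 decimal places.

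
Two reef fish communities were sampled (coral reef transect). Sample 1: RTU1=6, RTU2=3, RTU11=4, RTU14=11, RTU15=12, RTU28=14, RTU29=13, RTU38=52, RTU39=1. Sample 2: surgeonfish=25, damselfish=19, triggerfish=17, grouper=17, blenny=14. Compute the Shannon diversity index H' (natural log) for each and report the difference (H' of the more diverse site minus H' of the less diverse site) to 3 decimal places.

0.133

Sample 1: N=116, proportions 0.05172, 0.02586, 0.03448, 0.09483, 0.10345, 0.12069, 0.11207, 0.44828, 0.00862, giving H' = 1.72305 (working shown to 5 dp, full precision carried).
Sample 2: N=92, proportions 0.27174, 0.20652, 0.18478, 0.18478, 0.15217, giving H' = 1.59035.
Difference = |1.72305 − 1.59035| = 0.13270, i.e. 0.133 to 3 decimal places.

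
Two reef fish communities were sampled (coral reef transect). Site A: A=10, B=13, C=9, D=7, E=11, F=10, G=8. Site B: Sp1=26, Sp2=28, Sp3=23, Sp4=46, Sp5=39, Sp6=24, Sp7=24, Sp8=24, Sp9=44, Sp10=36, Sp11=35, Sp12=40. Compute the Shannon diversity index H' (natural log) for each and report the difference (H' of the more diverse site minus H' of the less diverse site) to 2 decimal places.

0.53

Site A: N=68, proportions 0.14706, 0.19118, 0.13235, 0.10294, 0.16176, 0.14706, 0.11765, giving H' = 1.92826 (working shown to 5 dp, full precision carried).
Site B: N=389, proportions 0.06684, 0.07198, 0.05913, 0.11825, 0.10026, 0.0617, 0.0617, 0.0617, 0.11311, 0.09254, 0.08997, 0.10283, giving H' = 2.45343.
Difference = |1.92826 − 2.45343| = 0.52517, i.e. 0.53 to 2 decimal places.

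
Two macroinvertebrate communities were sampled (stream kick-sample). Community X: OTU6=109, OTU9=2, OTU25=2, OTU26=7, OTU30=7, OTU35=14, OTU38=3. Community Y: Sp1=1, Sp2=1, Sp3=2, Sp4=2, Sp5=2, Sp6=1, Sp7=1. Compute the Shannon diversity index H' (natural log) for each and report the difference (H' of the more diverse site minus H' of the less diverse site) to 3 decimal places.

Community X: N=144, proportions 0.75694, 0.01389, 0.01389, 0.04861, 0.04861, 0.09722, 0.02083, giving H' = 0.93082 (working shown to 5 dp, full precision carried).
Community Y: N=10, proportions 0.1, 0.1, 0.2, 0.2, 0.2, 0.1, 0.1, giving H' = 1.88670.
Difference = |0.93082 − 1.88670| = 0.95588, i.e. 0.956 to 3 decimal places.

0.956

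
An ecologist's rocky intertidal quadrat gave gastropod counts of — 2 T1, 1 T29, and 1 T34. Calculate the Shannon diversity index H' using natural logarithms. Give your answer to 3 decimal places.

Total N = 2+1+1 = 4, so the proportions are 0.5, 0.25, 0.25 (working shown to 5 dp, full precision carried).
Each pᵢ ln pᵢ term: 0.5×(-0.69315)=-0.34657, 0.25×(-1.38629)=-0.34657, 0.25×(-1.38629)=-0.34657.
Sum = -1.03972, so H' = 1.040.

1.040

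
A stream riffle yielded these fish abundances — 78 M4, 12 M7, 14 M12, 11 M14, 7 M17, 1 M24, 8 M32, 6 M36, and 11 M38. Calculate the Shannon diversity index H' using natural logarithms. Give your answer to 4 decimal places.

1.6165

Total N = 78+12+14+11+7+1+8+6+11 = 148, so the proportions are 0.527027, 0.081081, 0.094595, 0.074324, 0.047297, 0.006757, 0.054054, 0.040541, 0.074324 (working shown to 6 dp, full precision carried).
Each pᵢ ln pᵢ term: 0.527027×(-0.640503)=-0.337563, 0.081081×(-2.512306)=-0.203700, 0.094595×(-2.358155)=-0.223069, 0.074324×(-2.599317)=-0.193192, 0.047297×(-3.051302)=-0.144318, 0.006757×(-4.997212)=-0.033765, 0.054054×(-2.917771)=-0.157717, 0.040541×(-3.205453)=-0.129951, 0.074324×(-2.599317)=-0.193192.
Sum = -1.616468, so H' = 1.6165.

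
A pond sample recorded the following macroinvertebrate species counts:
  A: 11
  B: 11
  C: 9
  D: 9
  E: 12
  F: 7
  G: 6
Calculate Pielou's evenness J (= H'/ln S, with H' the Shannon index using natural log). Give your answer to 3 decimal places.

Total N = 11+11+9+9+12+7+6 = 65, so the proportions are 0.16923, 0.16923, 0.13846, 0.13846, 0.18462, 0.10769, 0.09231 (working shown to 5 dp, full precision carried).
H' = −Σ pᵢ ln pᵢ = −((-0.30064) + (-0.30064) + (-0.27376) + (-0.27376) + (-0.31190) + (-0.23999) + (-0.21993)) = 1.92063.
With S = 7 species, ln S = 1.94591, so J = 1.92063/1.94591 = 0.98701, i.e. 0.987 to 3 decimal places.

0.987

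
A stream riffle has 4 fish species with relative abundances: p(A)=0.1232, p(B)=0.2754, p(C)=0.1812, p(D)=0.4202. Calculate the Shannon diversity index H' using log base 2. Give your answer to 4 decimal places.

1.8567

Each pᵢ log₂ pᵢ term (working shown to 6 dp, full precision carried): 0.1232×(-3.020926)=-0.372178, 0.2754×(-1.860400)=-0.512354, 0.1812×(-2.464345)=-0.446539, 0.4202×(-1.250852)=-0.525608.
Sum = -1.856679, so H' = 1.8567.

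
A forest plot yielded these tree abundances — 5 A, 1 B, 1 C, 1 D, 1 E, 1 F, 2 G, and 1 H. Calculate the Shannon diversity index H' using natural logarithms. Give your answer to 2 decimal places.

1.84

Total N = 5+1+1+1+1+1+2+1 = 13, so the proportions are 0.3846, 0.0769, 0.0769, 0.0769, 0.0769, 0.0769, 0.1538, 0.0769 (working shown to 4 dp, full precision carried).
Each pᵢ ln pᵢ term: 0.3846×(-0.9555)=-0.3675, 0.0769×(-2.5649)=-0.1973, 0.0769×(-2.5649)=-0.1973, 0.0769×(-2.5649)=-0.1973, 0.0769×(-2.5649)=-0.1973, 0.0769×(-2.5649)=-0.1973, 0.1538×(-1.8718)=-0.2880, 0.0769×(-2.5649)=-0.1973.
Sum = -1.8393, so H' = 1.84.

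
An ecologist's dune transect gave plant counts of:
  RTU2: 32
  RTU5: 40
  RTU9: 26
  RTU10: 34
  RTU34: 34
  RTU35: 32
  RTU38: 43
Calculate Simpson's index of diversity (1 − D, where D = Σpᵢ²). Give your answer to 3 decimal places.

0.854

Total N = 32+40+26+34+34+32+43 = 241, so the proportions are 0.13278, 0.16598, 0.10788, 0.14108, 0.14108, 0.13278, 0.17842 (working shown to 5 dp, full precision carried).
D = 0.13278² + 0.16598² + 0.10788² + 0.14108² + 0.14108² + 0.13278² + 0.17842² = 0.01763 + 0.02755 + 0.01164 + 0.01990 + 0.01990 + 0.01763 + 0.03183 = 0.14609.
So 1 − D = 0.85391, i.e. 0.854 to 3 decimal places.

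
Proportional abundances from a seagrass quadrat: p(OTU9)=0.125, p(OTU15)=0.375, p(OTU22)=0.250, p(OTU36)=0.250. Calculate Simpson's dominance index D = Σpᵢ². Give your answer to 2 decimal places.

D = 0.125² + 0.375² + 0.25² + 0.25² = 0.0156 + 0.1406 + 0.0625 + 0.0625 = 0.2812 (working shown to 4 dp, full precision carried).
To 2 decimal places, D = 0.28.

0.28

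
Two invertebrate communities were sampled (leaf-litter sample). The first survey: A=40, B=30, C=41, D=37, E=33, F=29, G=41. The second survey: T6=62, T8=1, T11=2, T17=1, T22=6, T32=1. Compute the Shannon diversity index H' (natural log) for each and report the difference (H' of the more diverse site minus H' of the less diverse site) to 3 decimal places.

The first survey: N=251, proportions 0.15936, 0.11952, 0.16335, 0.14741, 0.13147, 0.11554, 0.16335, giving H' = 1.93683 (working shown to 5 dp, full precision carried).
The second survey: N=73, proportions 0.84932, 0.0137, 0.0274, 0.0137, 0.08219, 0.0137, giving H' = 0.61896.
Difference = |1.93683 − 0.61896| = 1.31787, i.e. 1.318 to 3 decimal places.

1.318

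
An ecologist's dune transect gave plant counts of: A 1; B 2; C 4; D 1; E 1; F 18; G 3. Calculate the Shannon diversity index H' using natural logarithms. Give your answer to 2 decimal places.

Total N = 1+2+4+1+1+18+3 = 30, so the proportions are 0.0333, 0.0667, 0.1333, 0.0333, 0.0333, 0.6, 0.1 (working shown to 4 dp, full precision carried).
Each pᵢ ln pᵢ term: 0.0333×(-3.4012)=-0.1134, 0.0667×(-2.7081)=-0.1805, 0.1333×(-2.0149)=-0.2687, 0.0333×(-3.4012)=-0.1134, 0.0333×(-3.4012)=-0.1134, 0.6×(-0.5108)=-0.3065, 0.1×(-2.3026)=-0.2303.
Sum = -1.3261, so H' = 1.33.

1.33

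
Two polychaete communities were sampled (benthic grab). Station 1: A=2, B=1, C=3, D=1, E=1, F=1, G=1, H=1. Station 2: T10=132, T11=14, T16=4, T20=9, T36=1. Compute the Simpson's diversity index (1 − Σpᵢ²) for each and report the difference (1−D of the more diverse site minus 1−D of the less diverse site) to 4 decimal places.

0.5351

Station 1: N=11, proportions 0.1818182, 0.0909091, 0.2727273, 0.0909091, 0.0909091, 0.0909091, 0.0909091, 0.0909091, giving 1−D = 0.8429752 (working shown to 7 dp, full precision carried).
Station 2: N=160, proportions 0.825, 0.0875, 0.025, 0.05625, 0.00625, giving 1−D = 0.3078906.
Difference = |0.8429752 − 0.3078906| = 0.5350846, i.e. 0.5351 to 4 decimal places.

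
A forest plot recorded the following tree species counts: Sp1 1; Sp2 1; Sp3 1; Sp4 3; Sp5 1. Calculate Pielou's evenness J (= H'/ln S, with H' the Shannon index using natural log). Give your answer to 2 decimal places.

Total N = 1+1+1+3+1 = 7, so the proportions are 0.1429, 0.1429, 0.1429, 0.4286, 0.1429 (working shown to 4 dp, full precision carried).
H' = −Σ pᵢ ln pᵢ = −((-0.2780) + (-0.2780) + (-0.2780) + (-0.3631) + (-0.2780)) = 1.4751.
With S = 5 species, ln S = 1.6094, so J = 1.4751/1.6094 = 0.9165, i.e. 0.92 to 2 decimal places.

0.92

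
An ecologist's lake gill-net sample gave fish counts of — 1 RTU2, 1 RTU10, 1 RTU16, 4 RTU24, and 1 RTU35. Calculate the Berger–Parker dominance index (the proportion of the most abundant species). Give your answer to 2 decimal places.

Total N = 1+1+1+4+1 = 8, so the proportions are 0.125, 0.125, 0.125, 0.5, 0.125 (working shown to 4 dp, full precision carried).
The largest proportion is 0.5, i.e. d = 0.50 to 2 decimal places.

0.50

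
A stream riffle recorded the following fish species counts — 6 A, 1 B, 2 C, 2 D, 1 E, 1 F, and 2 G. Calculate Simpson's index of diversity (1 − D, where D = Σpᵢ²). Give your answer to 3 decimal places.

0.773

Total N = 6+1+2+2+1+1+2 = 15, so the proportions are 0.4, 0.06667, 0.13333, 0.13333, 0.06667, 0.06667, 0.13333 (working shown to 5 dp, full precision carried).
D = 0.4² + 0.06667² + 0.13333² + 0.13333² + 0.06667² + 0.06667² + 0.13333² = 0.16000 + 0.00444 + 0.01778 + 0.01778 + 0.00444 + 0.00444 + 0.01778 = 0.22667.
So 1 − D = 0.77333, i.e. 0.773 to 3 decimal places.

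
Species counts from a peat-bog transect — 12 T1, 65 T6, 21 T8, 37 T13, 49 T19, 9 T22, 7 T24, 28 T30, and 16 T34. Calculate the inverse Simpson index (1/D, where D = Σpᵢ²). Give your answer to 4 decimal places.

6.1063

Total N = 12+65+21+37+49+9+7+28+16 = 244, so the proportions are 0.04918033, 0.26639344, 0.08606557, 0.15163934, 0.20081967, 0.03688525, 0.02868852, 0.1147541, 0.06557377 (working shown to 8 dp, full precision carried).
D = 0.04918033² + 0.26639344² + 0.08606557² + 0.15163934² + 0.20081967² + 0.03688525² + 0.02868852² + 0.1147541² + 0.06557377² = 0.00241870 + 0.07096547 + 0.00740728 + 0.02299449 + 0.04032854 + 0.00136052 + 0.00082303 + 0.01316850 + 0.00429992 = 0.16376646.
So 1/D = 6.106256, i.e. 6.1063 to 4 decimal places.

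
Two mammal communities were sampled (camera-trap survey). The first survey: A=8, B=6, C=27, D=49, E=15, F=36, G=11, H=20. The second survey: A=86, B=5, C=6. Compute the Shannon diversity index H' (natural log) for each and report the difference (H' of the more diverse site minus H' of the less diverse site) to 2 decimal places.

1.44

The first survey: N=172, proportions 0.0465, 0.0349, 0.157, 0.2849, 0.0872, 0.2093, 0.064, 0.1163, giving H' = 1.8743 (working shown to 4 dp, full precision carried).
The second survey: N=97, proportions 0.8866, 0.0515, 0.0619, giving H' = 0.4317.
Difference = |1.8743 − 0.4317| = 1.4426, i.e. 1.44 to 2 decimal places.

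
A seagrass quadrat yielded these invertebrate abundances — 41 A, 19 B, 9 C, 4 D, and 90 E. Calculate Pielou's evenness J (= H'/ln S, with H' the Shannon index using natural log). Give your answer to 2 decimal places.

0.73

Total N = 41+19+9+4+90 = 163, so the proportions are 0.2515, 0.1166, 0.0552, 0.0245, 0.5521 (working shown to 4 dp, full precision carried).
H' = −Σ pᵢ ln pᵢ = −((-0.3472) + (-0.2505) + (-0.1599) + (-0.0910) + (-0.3279)) = 1.1765.
With S = 5 species, ln S = 1.6094, so J = 1.1765/1.6094 = 0.7310, i.e. 0.73 to 2 decimal places.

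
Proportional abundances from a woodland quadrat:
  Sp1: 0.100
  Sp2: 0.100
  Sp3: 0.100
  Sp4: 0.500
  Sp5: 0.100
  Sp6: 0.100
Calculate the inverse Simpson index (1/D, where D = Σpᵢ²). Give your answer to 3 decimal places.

3.333

D = 0.1² + 0.1² + 0.1² + 0.5² + 0.1² + 0.1² = 0.0100000 + 0.0100000 + 0.0100000 + 0.2500000 + 0.0100000 + 0.0100000 = 0.3000000 (working shown to 7 dp, full precision carried).
So 1/D = 3.33333, i.e. 3.333 to 3 decimal places.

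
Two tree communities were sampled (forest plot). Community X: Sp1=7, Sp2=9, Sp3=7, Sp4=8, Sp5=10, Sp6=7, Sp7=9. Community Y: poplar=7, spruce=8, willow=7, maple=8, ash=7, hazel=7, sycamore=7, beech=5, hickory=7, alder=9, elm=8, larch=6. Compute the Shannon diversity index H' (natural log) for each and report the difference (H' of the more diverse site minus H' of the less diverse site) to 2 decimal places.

0.54

Community X: N=57, proportions 0.1228, 0.1579, 0.1228, 0.1404, 0.1754, 0.1228, 0.1579, giving H' = 1.9365 (working shown to 4 dp, full precision carried).
Community Y: N=86, proportions 0.0814, 0.093, 0.0814, 0.093, 0.0814, 0.0814, 0.0814, 0.0581, 0.0814, 0.1047, 0.093, 0.0698, giving H' = 2.4752.
Difference = |1.9365 − 2.4752| = 0.5387, i.e. 0.54 to 2 decimal places.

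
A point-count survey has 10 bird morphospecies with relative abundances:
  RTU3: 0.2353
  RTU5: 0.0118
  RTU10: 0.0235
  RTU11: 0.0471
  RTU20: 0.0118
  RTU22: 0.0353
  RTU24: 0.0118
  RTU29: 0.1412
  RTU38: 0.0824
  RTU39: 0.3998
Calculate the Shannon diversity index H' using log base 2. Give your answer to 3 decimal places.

Each pᵢ log₂ pᵢ term (working shown to 5 dp, full precision carried): 0.2353×(-2.08743)=-0.49117, 0.0118×(-6.40507)=-0.07558, 0.0235×(-5.41120)=-0.12716, 0.0471×(-4.40813)=-0.20762, 0.0118×(-6.40507)=-0.07558, 0.0353×(-4.82419)=-0.17029, 0.0118×(-6.40507)=-0.07558, 0.1412×(-2.82419)=-0.39878, 0.0824×(-3.60121)=-0.29674, 0.3998×(-1.32265)=-0.52880.
Sum = -2.44730, so H' = 2.447.

2.447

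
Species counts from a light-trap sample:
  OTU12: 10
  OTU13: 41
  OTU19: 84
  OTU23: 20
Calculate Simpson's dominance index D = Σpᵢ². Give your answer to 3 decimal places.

Total N = 10+41+84+20 = 155, so the proportions are 0.06452, 0.26452, 0.54194, 0.12903 (working shown to 5 dp, full precision carried).
D = 0.06452² + 0.26452² + 0.54194² + 0.12903² = 0.00416 + 0.06997 + 0.29369 + 0.01665 = 0.38447.
To 3 decimal places, D = 0.384.

0.384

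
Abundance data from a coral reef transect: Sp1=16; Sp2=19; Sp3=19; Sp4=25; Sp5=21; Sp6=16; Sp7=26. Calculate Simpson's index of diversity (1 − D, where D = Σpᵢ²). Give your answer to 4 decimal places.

Total N = 16+19+19+25+21+16+26 = 142, so the proportions are 0.112676, 0.133803, 0.133803, 0.176056, 0.147887, 0.112676, 0.183099 (working shown to 6 dp, full precision carried).
D = 0.112676² + 0.133803² + 0.133803² + 0.176056² + 0.147887² + 0.112676² + 0.183099² = 0.012696 + 0.017903 + 0.017903 + 0.030996 + 0.021871 + 0.012696 + 0.033525 = 0.147590.
So 1 − D = 0.852410, i.e. 0.8524 to 4 decimal places.

0.8524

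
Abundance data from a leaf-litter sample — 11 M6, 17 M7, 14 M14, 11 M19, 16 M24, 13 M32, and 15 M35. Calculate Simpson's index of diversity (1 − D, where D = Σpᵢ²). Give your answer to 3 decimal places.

Total N = 11+17+14+11+16+13+15 = 97, so the proportions are 0.1134, 0.17526, 0.14433, 0.1134, 0.16495, 0.13402, 0.15464 (working shown to 5 dp, full precision carried).
D = 0.1134² + 0.17526² + 0.14433² + 0.1134² + 0.16495² + 0.13402² + 0.15464² = 0.01286 + 0.03072 + 0.02083 + 0.01286 + 0.02721 + 0.01796 + 0.02391 = 0.14635.
So 1 − D = 0.85365, i.e. 0.854 to 3 decimal places.

0.854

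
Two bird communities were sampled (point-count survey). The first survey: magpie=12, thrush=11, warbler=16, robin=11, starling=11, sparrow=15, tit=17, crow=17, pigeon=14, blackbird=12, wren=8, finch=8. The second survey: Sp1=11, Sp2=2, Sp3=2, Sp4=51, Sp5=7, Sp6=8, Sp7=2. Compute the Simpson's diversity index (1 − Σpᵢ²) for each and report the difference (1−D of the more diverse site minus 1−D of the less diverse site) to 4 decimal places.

The first survey: N=152, proportions 0.078947, 0.072368, 0.105263, 0.072368, 0.072368, 0.098684, 0.111842, 0.111842, 0.092105, 0.078947, 0.052632, 0.052632, giving 1−D = 0.911963 (working shown to 6 dp, full precision carried).
The second survey: N=83, proportions 0.13253, 0.024096, 0.024096, 0.614458, 0.084337, 0.096386, 0.024096, giving 1−D = 0.586732.
Difference = |0.911963 − 0.586732| = 0.325231, i.e. 0.3252 to 4 decimal places.

0.3252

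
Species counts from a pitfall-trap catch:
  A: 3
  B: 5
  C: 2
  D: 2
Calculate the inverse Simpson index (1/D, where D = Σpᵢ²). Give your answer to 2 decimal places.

3.43

Total N = 3+5+2+2 = 12, so the proportions are 0.25, 0.416667, 0.166667, 0.166667 (working shown to 6 dp, full precision carried).
D = 0.25² + 0.416667² + 0.166667² + 0.166667² = 0.062500 + 0.173611 + 0.027778 + 0.027778 = 0.291667.
So 1/D = 3.4286, i.e. 3.43 to 2 decimal places.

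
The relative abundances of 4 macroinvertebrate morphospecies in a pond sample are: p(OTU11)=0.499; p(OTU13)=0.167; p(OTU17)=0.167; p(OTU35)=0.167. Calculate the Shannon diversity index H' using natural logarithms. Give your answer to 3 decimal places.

Each pᵢ ln pᵢ term (working shown to 5 dp, full precision carried): 0.499×(-0.69515)=-0.34688, 0.167×(-1.78976)=-0.29889, 0.167×(-1.78976)=-0.29889, 0.167×(-1.78976)=-0.29889.
Sum = -1.24355, so H' = 1.244.

1.244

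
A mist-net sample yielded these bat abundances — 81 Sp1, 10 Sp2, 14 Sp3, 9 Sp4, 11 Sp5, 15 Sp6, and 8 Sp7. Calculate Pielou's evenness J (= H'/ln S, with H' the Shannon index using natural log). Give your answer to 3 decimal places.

0.765

Total N = 81+10+14+9+11+15+8 = 148, so the proportions are 0.5473, 0.06757, 0.09459, 0.06081, 0.07432, 0.10135, 0.05405 (working shown to 5 dp, full precision carried).
H' = −Σ pᵢ ln pᵢ = −((-0.32989) + (-0.18207) + (-0.22307) + (-0.17027) + (-0.19319) + (-0.23201) + (-0.15772)) = 1.48822.
With S = 7 species, ln S = 1.94591, so J = 1.48822/1.94591 = 0.76479, i.e. 0.765 to 3 decimal places.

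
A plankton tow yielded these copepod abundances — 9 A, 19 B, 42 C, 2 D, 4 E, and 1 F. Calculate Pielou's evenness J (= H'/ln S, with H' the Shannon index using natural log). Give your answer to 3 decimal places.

Total N = 9+19+42+2+4+1 = 77, so the proportions are 0.11688, 0.24675, 0.54545, 0.02597, 0.05195, 0.01299 (working shown to 5 dp, full precision carried).
H' = −Σ pᵢ ln pᵢ = −((-0.25090) + (-0.34530) + (-0.33062) + (-0.09482) + (-0.15364) + (-0.05641)) = 1.23169.
With S = 6 species, ln S = 1.79176, so J = 1.23169/1.79176 = 0.68742, i.e. 0.687 to 3 decimal places.

0.687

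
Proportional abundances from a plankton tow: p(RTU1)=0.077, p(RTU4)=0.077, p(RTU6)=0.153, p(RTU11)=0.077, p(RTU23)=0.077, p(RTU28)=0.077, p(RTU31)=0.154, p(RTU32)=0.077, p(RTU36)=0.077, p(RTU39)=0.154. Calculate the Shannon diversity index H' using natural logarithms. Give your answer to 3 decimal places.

2.245

Each pᵢ ln pᵢ term (working shown to 5 dp, full precision carried): 0.077×(-2.56395)=-0.19742, 0.077×(-2.56395)=-0.19742, 0.153×(-1.87732)=-0.28723, 0.077×(-2.56395)=-0.19742, 0.077×(-2.56395)=-0.19742, 0.077×(-2.56395)=-0.19742, 0.154×(-1.87080)=-0.28810, 0.077×(-2.56395)=-0.19742, 0.077×(-2.56395)=-0.19742, 0.154×(-1.87080)=-0.28810.
Sum = -2.24541, so H' = 2.245.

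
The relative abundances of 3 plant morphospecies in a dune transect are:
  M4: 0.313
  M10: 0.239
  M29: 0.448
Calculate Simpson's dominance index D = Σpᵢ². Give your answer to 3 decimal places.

0.356

D = 0.313² + 0.239² + 0.448² = 0.09797 + 0.05712 + 0.20070 = 0.35579 (working shown to 5 dp, full precision carried).
To 3 decimal places, D = 0.356.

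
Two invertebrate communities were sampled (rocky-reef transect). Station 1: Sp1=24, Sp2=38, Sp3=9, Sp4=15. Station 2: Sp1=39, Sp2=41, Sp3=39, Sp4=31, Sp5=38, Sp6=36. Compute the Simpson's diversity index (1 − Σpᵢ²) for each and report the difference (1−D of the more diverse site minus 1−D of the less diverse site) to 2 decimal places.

0.15

Station 1: N=86, proportions 0.2791, 0.4419, 0.1047, 0.1744, giving 1−D = 0.6855 (working shown to 4 dp, full precision carried).
Station 2: N=224, proportions 0.1741, 0.183, 0.1741, 0.1384, 0.1696, 0.1607, giving 1−D = 0.8321.
Difference = |0.6855 − 0.8321| = 0.1466, i.e. 0.15 to 2 decimal places.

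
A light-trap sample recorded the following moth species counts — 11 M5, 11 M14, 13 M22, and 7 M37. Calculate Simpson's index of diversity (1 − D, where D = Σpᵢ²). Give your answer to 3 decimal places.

0.739

Total N = 11+11+13+7 = 42, so the proportions are 0.2619, 0.2619, 0.30952, 0.16667 (working shown to 5 dp, full precision carried).
D = 0.2619² + 0.2619² + 0.30952² + 0.16667² = 0.06859 + 0.06859 + 0.09580 + 0.02778 = 0.26077.
So 1 − D = 0.73923, i.e. 0.739 to 3 decimal places.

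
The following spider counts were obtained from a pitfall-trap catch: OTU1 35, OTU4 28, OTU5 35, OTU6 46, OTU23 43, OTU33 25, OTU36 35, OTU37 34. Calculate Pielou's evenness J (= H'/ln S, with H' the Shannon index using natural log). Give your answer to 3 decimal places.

0.992

Total N = 35+28+35+46+43+25+35+34 = 281, so the proportions are 0.12456, 0.09964, 0.12456, 0.1637, 0.15302, 0.08897, 0.12456, 0.121 (working shown to 5 dp, full precision carried).
H' = −Σ pᵢ ln pᵢ = −((-0.25945) + (-0.22979) + (-0.25945) + (-0.29625) + (-0.28725) + (-0.21526) + (-0.25945) + (-0.25554)) = 2.06245.
With S = 8 species, ln S = 2.07944, so J = 2.06245/2.07944 = 0.99183, i.e. 0.992 to 3 decimal places.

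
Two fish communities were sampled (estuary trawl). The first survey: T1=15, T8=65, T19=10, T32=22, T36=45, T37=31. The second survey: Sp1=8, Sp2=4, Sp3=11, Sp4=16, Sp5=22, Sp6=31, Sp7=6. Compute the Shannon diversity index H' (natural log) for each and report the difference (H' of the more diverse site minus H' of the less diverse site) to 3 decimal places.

The first survey: N=188, proportions 0.079787, 0.345745, 0.053191, 0.117021, 0.239362, 0.164894, giving H' = 1.615494 (working shown to 6 dp, full precision carried).
The second survey: N=98, proportions 0.081633, 0.040816, 0.112245, 0.163265, 0.22449, 0.316327, 0.061224, giving H' = 1.746946.
Difference = |1.615494 − 1.746946| = 0.131452, i.e. 0.131 to 3 decimal places.

0.131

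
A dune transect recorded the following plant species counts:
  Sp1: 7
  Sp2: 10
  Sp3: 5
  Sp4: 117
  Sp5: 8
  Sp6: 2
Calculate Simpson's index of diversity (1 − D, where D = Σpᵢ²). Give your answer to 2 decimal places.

Total N = 7+10+5+117+8+2 = 149, so the proportions are 0.047, 0.0671, 0.0336, 0.7852, 0.0537, 0.0134 (working shown to 4 dp, full precision carried).
D = 0.047² + 0.0671² + 0.0336² + 0.7852² + 0.0537² + 0.0134² = 0.0022 + 0.0045 + 0.0011 + 0.6166 + 0.0029 + 0.0002 = 0.6275.
So 1 − D = 0.3725, i.e. 0.37 to 2 decimal places.

0.37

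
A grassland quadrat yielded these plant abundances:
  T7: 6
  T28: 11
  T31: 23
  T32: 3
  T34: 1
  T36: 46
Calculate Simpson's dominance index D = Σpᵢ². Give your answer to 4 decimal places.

Total N = 6+11+23+3+1+46 = 90, so the proportions are 0.066667, 0.122222, 0.255556, 0.033333, 0.011111, 0.511111 (working shown to 6 dp, full precision carried).
D = 0.066667² + 0.122222² + 0.255556² + 0.033333² + 0.011111² + 0.511111² = 0.004444 + 0.014938 + 0.065309 + 0.001111 + 0.000123 + 0.261235 = 0.347160.
To 4 decimal places, D = 0.3472.

0.3472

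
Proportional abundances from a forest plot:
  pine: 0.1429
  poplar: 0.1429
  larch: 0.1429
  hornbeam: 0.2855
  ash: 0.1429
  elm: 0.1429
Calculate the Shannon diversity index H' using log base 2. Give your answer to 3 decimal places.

Each pᵢ log₂ pᵢ term (working shown to 5 dp, full precision carried): 0.1429×(-2.80692)=-0.40111, 0.1429×(-2.80692)=-0.40111, 0.1429×(-2.80692)=-0.40111, 0.2855×(-1.80844)=-0.51631, 0.1429×(-2.80692)=-0.40111, 0.1429×(-2.80692)=-0.40111.
Sum = -2.52185, so H' = 2.522.

2.522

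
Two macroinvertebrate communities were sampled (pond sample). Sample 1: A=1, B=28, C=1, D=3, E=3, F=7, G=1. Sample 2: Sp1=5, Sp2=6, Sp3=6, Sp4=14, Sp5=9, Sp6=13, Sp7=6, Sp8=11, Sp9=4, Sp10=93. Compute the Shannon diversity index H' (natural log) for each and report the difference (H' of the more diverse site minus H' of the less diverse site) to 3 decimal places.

0.418

Sample 1: N=44, proportions 0.02273, 0.63636, 0.02273, 0.06818, 0.06818, 0.15909, 0.02273, giving H' = 1.20431 (working shown to 5 dp, full precision carried).
Sample 2: N=167, proportions 0.02994, 0.03593, 0.03593, 0.08383, 0.05389, 0.07784, 0.03593, 0.06587, 0.02395, 0.55689, giving H' = 1.62207.
Difference = |1.20431 − 1.62207| = 0.41776, i.e. 0.418 to 3 decimal places.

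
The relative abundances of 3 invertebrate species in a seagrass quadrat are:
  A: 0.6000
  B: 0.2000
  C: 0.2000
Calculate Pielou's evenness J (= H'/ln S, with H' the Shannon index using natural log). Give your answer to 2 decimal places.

0.86

H' = −Σ pᵢ ln pᵢ = −((-0.30650) + (-0.32189) + (-0.32189)) = 0.95027 (working shown to 5 dp, full precision carried).
With S = 3 species, ln S = 1.09861, so J = 0.95027/1.09861 = 0.86497, i.e. 0.86 to 2 decimal places.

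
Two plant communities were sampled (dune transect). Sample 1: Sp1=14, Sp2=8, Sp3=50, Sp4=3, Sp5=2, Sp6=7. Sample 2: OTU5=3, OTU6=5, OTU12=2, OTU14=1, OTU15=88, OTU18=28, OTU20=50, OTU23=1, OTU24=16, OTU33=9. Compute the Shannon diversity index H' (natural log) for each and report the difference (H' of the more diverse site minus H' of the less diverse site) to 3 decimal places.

Sample 1: N=84, proportions 0.16667, 0.09524, 0.59524, 0.03571, 0.02381, 0.08333, giving H' = 1.24645 (working shown to 5 dp, full precision carried).
Sample 2: N=203, proportions 0.01478, 0.02463, 0.00985, 0.00493, 0.4335, 0.13793, 0.24631, 0.00493, 0.07882, 0.04433, giving H' = 1.57048.
Difference = |1.24645 − 1.57048| = 0.32403, i.e. 0.324 to 3 decimal places.

0.324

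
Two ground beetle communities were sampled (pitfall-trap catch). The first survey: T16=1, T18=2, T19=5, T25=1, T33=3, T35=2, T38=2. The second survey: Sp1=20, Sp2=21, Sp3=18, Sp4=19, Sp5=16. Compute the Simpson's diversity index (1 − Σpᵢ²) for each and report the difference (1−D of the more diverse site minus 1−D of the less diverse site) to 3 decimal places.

The first survey: N=16, proportions 0.0625, 0.125, 0.3125, 0.0625, 0.1875, 0.125, 0.125, giving 1−D = 0.81250 (working shown to 5 dp, full precision carried).
The second survey: N=94, proportions 0.21277, 0.2234, 0.19149, 0.20213, 0.17021, giving 1−D = 0.79833.
Difference = |0.81250 − 0.79833| = 0.01417, i.e. 0.014 to 3 decimal places.

0.014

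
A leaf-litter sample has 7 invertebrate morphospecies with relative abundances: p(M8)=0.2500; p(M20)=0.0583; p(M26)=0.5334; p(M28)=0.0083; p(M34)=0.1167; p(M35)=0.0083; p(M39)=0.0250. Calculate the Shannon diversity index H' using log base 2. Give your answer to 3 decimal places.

1.832

Each pᵢ log₂ pᵢ term (working shown to 5 dp, full precision carried): 0.25×(-2.00000)=-0.50000, 0.0583×(-4.10036)=-0.23905, 0.5334×(-0.90671)=-0.48364, 0.0083×(-6.91267)=-0.05738, 0.1167×(-3.09912)=-0.36167, 0.0083×(-6.91267)=-0.05738, 0.025×(-5.32193)=-0.13305.
Sum = -1.83216, so H' = 1.832.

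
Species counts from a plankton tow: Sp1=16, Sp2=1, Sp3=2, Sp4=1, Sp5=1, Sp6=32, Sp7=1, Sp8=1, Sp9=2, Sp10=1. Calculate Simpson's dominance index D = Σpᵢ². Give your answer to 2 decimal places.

Total N = 16+1+2+1+1+32+1+1+2+1 = 58, so the proportions are 0.2759, 0.0172, 0.0345, 0.0172, 0.0172, 0.5517, 0.0172, 0.0172, 0.0345, 0.0172 (working shown to 4 dp, full precision carried).
D = 0.2759² + 0.0172² + 0.0345² + 0.0172² + 0.0172² + 0.5517² + 0.0172² + 0.0172² + 0.0345² + 0.0172² = 0.0761 + 0.0003 + 0.0012 + 0.0003 + 0.0003 + 0.3044 + 0.0003 + 0.0003 + 0.0012 + 0.0003 = 0.3847.
To 2 decimal places, D = 0.38.

0.38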